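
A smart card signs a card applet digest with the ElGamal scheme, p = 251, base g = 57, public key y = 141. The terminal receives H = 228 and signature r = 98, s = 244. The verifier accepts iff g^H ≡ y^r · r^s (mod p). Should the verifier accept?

accept

Left side g^H mod p:
57^228 mod 251 = 65
Right side y^r · r^s mod p:
141^98 mod 251 = 39
98^244 mod 251 = 169
39·169 = 6591 ≡ 65 (mod 251)
65 ≡ 65 (mod 251), so the signature is genuine.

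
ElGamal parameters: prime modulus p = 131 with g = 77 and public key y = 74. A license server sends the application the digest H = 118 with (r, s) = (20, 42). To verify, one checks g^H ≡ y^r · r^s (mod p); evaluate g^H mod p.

41

77^2 = 5929 ≡ 34
77^4 ≡ 34^2 = 1156 ≡ 108
77^8 ≡ 108^2 = 11664 ≡ 5
77^16 ≡ 5^2 = 25
77^32 ≡ 25^2 = 625 ≡ 101
77^64 ≡ 101^2 = 10201 ≡ 114
118 = 64 + 32 + 16 + 4 + 2, so 77^118 ≡ 114·101·25·108·34 ≡ 41 (mod 131)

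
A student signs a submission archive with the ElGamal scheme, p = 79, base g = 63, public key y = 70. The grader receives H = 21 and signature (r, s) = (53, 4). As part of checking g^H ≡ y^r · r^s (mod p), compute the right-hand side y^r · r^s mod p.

70^53 mod 79 = 30
53^4 mod 79 = 40
y^r · r^s ≡ 30·40 = 1200 ≡ 15 (mod 79)

15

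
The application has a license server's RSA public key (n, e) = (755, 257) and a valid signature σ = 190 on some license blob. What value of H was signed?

390

σ^257 mod 755 = 390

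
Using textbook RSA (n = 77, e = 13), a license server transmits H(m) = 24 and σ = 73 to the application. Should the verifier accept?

accept

σ^13 mod 77 = 24
Since 24 equals the digest 24, verification succeeds.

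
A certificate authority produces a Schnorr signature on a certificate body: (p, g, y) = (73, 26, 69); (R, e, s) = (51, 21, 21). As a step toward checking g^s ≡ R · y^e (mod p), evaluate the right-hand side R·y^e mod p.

21

Squares mod 73: 69^1≡69, 69^2≡16, 69^4≡37, 69^8≡55, 69^16≡32
21 = 16 + 4 + 1, so 69^21 ≡ 32·37·69 ≡ 9 (mod 73)
R · y^e ≡ 51·9 = 459 ≡ 21 (mod 73)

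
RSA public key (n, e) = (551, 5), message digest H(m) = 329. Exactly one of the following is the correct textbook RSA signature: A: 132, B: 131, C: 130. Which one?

B

Candidate A: Squares mod 551: 132^1≡132, 132^2≡343, 132^4≡286; 5 = 4 + 1, so 132^5 ≡ 286·132 ≡ 284 (mod 551)
Candidate B: Squares mod 551: 131^1≡131, 131^2≡80, 131^4≡339; 5 = 4 + 1, so 131^5 ≡ 339·131 ≡ 329 (mod 551)
  → matches H(m) = 329
Candidate C: Squares mod 551: 130^1≡130, 130^2≡370, 130^4≡252; 5 = 4 + 1, so 130^5 ≡ 252·130 ≡ 251 (mod 551)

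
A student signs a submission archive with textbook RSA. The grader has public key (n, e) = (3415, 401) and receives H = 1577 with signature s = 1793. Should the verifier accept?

reject

Squares mod 3415: s^1≡1793, s^2≡1334, s^4≡341, s^8≡171, s^16≡1921, s^32≡2041, s^64≡2796, s^128≡681, s^256≡2736
401 = 256 + 128 + 16 + 1, so s^401 ≡ 2736·681·1921·1793 ≡ 128 (mod 3415)
s^401 mod 3415 = 128, but H = 1577.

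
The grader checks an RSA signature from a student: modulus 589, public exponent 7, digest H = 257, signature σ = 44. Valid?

no

σ^7 mod 589 = 332
332 ≠ 257, so verification fails.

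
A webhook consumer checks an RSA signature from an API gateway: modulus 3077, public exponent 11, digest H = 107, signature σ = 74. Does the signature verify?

verifies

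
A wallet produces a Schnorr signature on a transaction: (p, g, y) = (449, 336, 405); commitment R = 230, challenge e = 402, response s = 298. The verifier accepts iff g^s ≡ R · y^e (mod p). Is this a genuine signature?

g^s mod p:
Squares mod 449: 336^1≡336, 336^2≡197, 336^4≡195, 336^8≡309, 336^16≡293, 336^32≡90, 336^64≡18, 336^128≡324, 336^256≡359
298 = 256 + 32 + 8 + 2, so 336^298 ≡ 359·90·309·197 ≡ 295 (mod 449)
R · y^e mod p:
Squares mod 449: 405^1≡405, 405^2≡140, 405^4≡293, 405^8≡90, 405^16≡18, 405^32≡324, 405^64≡359, 405^128≡18, 405^256≡324
402 = 256 + 128 + 16 + 2, so 405^402 ≡ 324·18·18·140 ≡ 421 (mod 449)
230·421 = 96830 ≡ 295 (mod 449)
295 ≡ 295 (mod 449); signature holds.

genuine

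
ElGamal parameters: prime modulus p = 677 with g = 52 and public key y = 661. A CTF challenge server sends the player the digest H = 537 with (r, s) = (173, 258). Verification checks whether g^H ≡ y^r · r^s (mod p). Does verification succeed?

Left side g^H mod p:
52^2 = 2704 ≡ 673
52^4 ≡ 673^2 = 452929 ≡ 16
52^8 ≡ 16^2 = 256
52^16 ≡ 256^2 = 65536 ≡ 544
52^32 ≡ 544^2 = 295936 ≡ 87
52^64 ≡ 87^2 = 7569 ≡ 122
52^128 ≡ 122^2 = 14884 ≡ 667
52^256 ≡ 667^2 = 444889 ≡ 100
52^512 ≡ 100^2 = 10000 ≡ 522
537 = 512 + 16 + 8 + 1, so 52^537 ≡ 522·544·256·52 ≡ 191 (mod 677)
Right side y^r · r^s mod p:
661^2 = 436921 ≡ 256
661^4 ≡ 256^2 = 65536 ≡ 544
661^8 ≡ 544^2 = 295936 ≡ 87
661^16 ≡ 87^2 = 7569 ≡ 122
661^32 ≡ 122^2 = 14884 ≡ 667
661^64 ≡ 667^2 = 444889 ≡ 100
661^128 ≡ 100^2 = 10000 ≡ 522
173 = 128 + 32 + 8 + 4 + 1, so 661^173 ≡ 522·667·87·544·661 ≡ 133 (mod 677)
173^2 = 29929 ≡ 141
173^4 ≡ 141^2 = 19881 ≡ 248
173^8 ≡ 248^2 = 61504 ≡ 574
173^16 ≡ 574^2 = 329476 ≡ 454
173^32 ≡ 454^2 = 206116 ≡ 308
173^64 ≡ 308^2 = 94864 ≡ 84
173^128 ≡ 84^2 = 7056 ≡ 286
173^256 ≡ 286^2 = 81796 ≡ 556
258 = 256 + 2, so 173^258 ≡ 556·141 ≡ 541 (mod 677)
133·541 = 71953 ≡ 191 (mod 677)
191 ≡ 191 (mod 677), so the signature is genuine.

passes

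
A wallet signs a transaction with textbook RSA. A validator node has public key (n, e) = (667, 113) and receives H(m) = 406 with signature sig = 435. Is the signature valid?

sig^2 ≡ 435^2 = 189225 ≡ 464
sig^4 ≡ 464^2 = 215296 ≡ 522
sig^8 ≡ 522^2 = 272484 ≡ 348
sig^16 ≡ 348^2 = 121104 ≡ 377
sig^32 ≡ 377^2 = 142129 ≡ 58
sig^64 ≡ 58^2 = 3364 ≡ 29
113 = 64 + 32 + 16 + 1, so sig^113 ≡ 29·58·377·435 ≡ 406 (mod 667)
406 = H(m), so the signature checks out.

valid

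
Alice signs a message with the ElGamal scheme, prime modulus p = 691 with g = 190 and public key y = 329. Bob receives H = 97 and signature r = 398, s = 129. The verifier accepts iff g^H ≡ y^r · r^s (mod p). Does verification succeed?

passes

Left side g^H mod p:
190^2 = 36100 ≡ 168
190^4 ≡ 168^2 = 28224 ≡ 584
190^8 ≡ 584^2 = 341056 ≡ 393
190^16 ≡ 393^2 = 154449 ≡ 356
190^32 ≡ 356^2 = 126736 ≡ 283
190^64 ≡ 283^2 = 80089 ≡ 624
97 = 64 + 32 + 1, so 190^97 ≡ 624·283·190 ≡ 284 (mod 691)
Right side y^r · r^s mod p:
329^2 = 108241 ≡ 445
329^4 ≡ 445^2 = 198025 ≡ 399
329^8 ≡ 399^2 = 159201 ≡ 271
329^16 ≡ 271^2 = 73441 ≡ 195
329^32 ≡ 195^2 = 38025 ≡ 20
329^64 ≡ 20^2 = 400
329^128 ≡ 400^2 = 160000 ≡ 379
329^256 ≡ 379^2 = 143641 ≡ 604
398 = 256 + 128 + 8 + 4 + 2, so 329^398 ≡ 604·379·271·399·445 ≡ 528 (mod 691)
398^2 = 158404 ≡ 165
398^4 ≡ 165^2 = 27225 ≡ 276
398^8 ≡ 276^2 = 76176 ≡ 166
398^16 ≡ 166^2 = 27556 ≡ 607
398^32 ≡ 607^2 = 368449 ≡ 146
398^64 ≡ 146^2 = 21316 ≡ 586
398^128 ≡ 586^2 = 343396 ≡ 660
129 = 128 + 1, so 398^129 ≡ 660·398 ≡ 100 (mod 691)
528·100 = 52800 ≡ 284 (mod 691)
284 ≡ 284 (mod 691), so the signature is genuine.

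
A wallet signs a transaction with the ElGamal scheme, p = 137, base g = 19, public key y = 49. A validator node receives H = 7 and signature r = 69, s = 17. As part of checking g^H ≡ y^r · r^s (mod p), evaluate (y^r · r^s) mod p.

32

49^2 = 2401 ≡ 72
49^4 ≡ 72^2 = 5184 ≡ 115
49^8 ≡ 115^2 = 13225 ≡ 73
49^16 ≡ 73^2 = 5329 ≡ 123
49^32 ≡ 123^2 = 15129 ≡ 59
49^64 ≡ 59^2 = 3481 ≡ 56
69 = 64 + 4 + 1, so 49^69 ≡ 56·115·49 ≡ 49 (mod 137)
69^2 = 4761 ≡ 103
69^4 ≡ 103^2 = 10609 ≡ 60
69^8 ≡ 60^2 = 3600 ≡ 38
69^16 ≡ 38^2 = 1444 ≡ 74
17 = 16 + 1, so 69^17 ≡ 74·69 ≡ 37 (mod 137)
y^r · r^s ≡ 49·37 = 1813 ≡ 32 (mod 137)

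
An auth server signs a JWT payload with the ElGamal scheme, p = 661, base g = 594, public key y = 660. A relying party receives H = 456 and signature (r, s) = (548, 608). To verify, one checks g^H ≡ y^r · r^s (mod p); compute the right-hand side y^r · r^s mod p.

275

Squares mod 661: 660^1≡660, 660^2≡1, 660^4≡1, 660^8≡1, 660^16≡1, 660^32≡1, 660^64≡1, 660^128≡1, 660^256≡1, 660^512≡1
548 = 512 + 32 + 4, so 660^548 ≡ 1·1·1 ≡ 1 (mod 661)
Squares mod 661: 548^1≡548, 548^2≡210, 548^4≡474, 548^8≡597, 548^16≡130, 548^32≡375, 548^64≡493, 548^128≡462, 548^256≡602, 548^512≡176
608 = 512 + 64 + 32, so 548^608 ≡ 176·493·375 ≡ 275 (mod 661)
y^r · r^s ≡ 1·275 = 275 ≡ 275 (mod 661)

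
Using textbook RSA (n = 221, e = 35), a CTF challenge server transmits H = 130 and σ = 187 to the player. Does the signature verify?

σ^2 ≡ 187^2 = 34969 ≡ 51
σ^4 ≡ 51^2 = 2601 ≡ 170
σ^8 ≡ 170^2 = 28900 ≡ 170
σ^16 ≡ 170^2 = 28900 ≡ 170
σ^32 ≡ 170^2 = 28900 ≡ 170
35 = 32 + 2 + 1, so σ^35 ≡ 170·51·187 ≡ 34 (mod 221)
34 ≠ 130, so verification fails.

does not verify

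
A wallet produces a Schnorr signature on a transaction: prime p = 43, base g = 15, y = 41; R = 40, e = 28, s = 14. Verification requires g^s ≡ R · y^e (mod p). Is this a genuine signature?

forged

g^s mod p:
15^2 = 225 ≡ 10
15^4 ≡ 10^2 = 100 ≡ 14
15^8 ≡ 14^2 = 196 ≡ 24
14 = 8 + 4 + 2, so 15^14 ≡ 24·14·10 ≡ 6 (mod 43)
R · y^e mod p:
41^2 = 1681 ≡ 4
41^4 ≡ 4^2 = 16
41^8 ≡ 16^2 = 256 ≡ 41
41^16 ≡ 41^2 = 1681 ≡ 4
28 = 16 + 8 + 4, so 41^28 ≡ 4·41·16 ≡ 1 (mod 43)
40·1 = 40 ≡ 40 (mod 43)
6 ≠ 40; the check fails.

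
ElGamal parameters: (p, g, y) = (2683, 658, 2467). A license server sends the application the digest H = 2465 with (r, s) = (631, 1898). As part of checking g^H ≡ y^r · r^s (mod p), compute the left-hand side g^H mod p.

658^2 = 432964 ≡ 1001
658^4 ≡ 1001^2 = 1002001 ≡ 1242
658^8 ≡ 1242^2 = 1542564 ≡ 2522
658^16 ≡ 2522^2 = 6360484 ≡ 1774
658^32 ≡ 1774^2 = 3147076 ≡ 2600
658^64 ≡ 2600^2 = 6760000 ≡ 1523
658^128 ≡ 1523^2 = 2319529 ≡ 1417
658^256 ≡ 1417^2 = 2007889 ≡ 1005
658^512 ≡ 1005^2 = 1010025 ≡ 1217
658^1024 ≡ 1217^2 = 1481089 ≡ 73
658^2048 ≡ 73^2 = 5329 ≡ 2646
2465 = 2048 + 256 + 128 + 32 + 1, so 658^2465 ≡ 2646·1005·1417·2600·658 ≡ 464 (mod 2683)

464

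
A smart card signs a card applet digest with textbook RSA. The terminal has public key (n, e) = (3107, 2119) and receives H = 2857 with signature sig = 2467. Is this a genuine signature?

Squares mod 3107: sig^1≡2467, sig^2≡2583, sig^4≡1160, sig^8≡269, sig^16≡900, sig^32≡2180, sig^64≡1797, sig^128≡1036, sig^256≡1381, sig^512≡2570, sig^1024≡2525, sig^2048≡61
2119 = 2048 + 64 + 4 + 2 + 1, so sig^2119 ≡ 61·1797·1160·2583·2467 ≡ 2857 (mod 3107)
Since 2857 equals the digest 2857, verification succeeds.

genuine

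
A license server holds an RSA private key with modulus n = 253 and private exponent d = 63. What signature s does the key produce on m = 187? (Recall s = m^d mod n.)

Squares mod 253: m^1≡187, m^2≡55, m^4≡242, m^8≡121, m^16≡220, m^32≡77
63 = 32 + 16 + 8 + 4 + 2 + 1, so m^63 ≡ 77·220·121·242·55·187 ≡ 121 (mod 253)

121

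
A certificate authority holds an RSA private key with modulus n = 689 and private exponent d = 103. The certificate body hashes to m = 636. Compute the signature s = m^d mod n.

636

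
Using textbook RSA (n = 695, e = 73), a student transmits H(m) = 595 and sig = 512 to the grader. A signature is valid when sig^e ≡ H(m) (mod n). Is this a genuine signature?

forged

sig^2 ≡ 512^2 = 262144 ≡ 129
sig^4 ≡ 129^2 = 16641 ≡ 656
sig^8 ≡ 656^2 = 430336 ≡ 131
sig^16 ≡ 131^2 = 17161 ≡ 481
sig^32 ≡ 481^2 = 231361 ≡ 621
sig^64 ≡ 621^2 = 385641 ≡ 611
73 = 64 + 8 + 1, so sig^73 ≡ 611·131·512 ≡ 317 (mod 695)
The recovered value 317 does not match the digest 595.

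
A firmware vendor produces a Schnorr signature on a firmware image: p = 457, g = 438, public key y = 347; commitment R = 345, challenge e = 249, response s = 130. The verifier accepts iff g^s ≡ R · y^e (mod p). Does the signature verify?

verifies

g^s mod p:
438^2 = 191844 ≡ 361
438^4 ≡ 361^2 = 130321 ≡ 76
438^8 ≡ 76^2 = 5776 ≡ 292
438^16 ≡ 292^2 = 85264 ≡ 262
438^32 ≡ 262^2 = 68644 ≡ 94
438^64 ≡ 94^2 = 8836 ≡ 153
438^128 ≡ 153^2 = 23409 ≡ 102
130 = 128 + 2, so 438^130 ≡ 102·361 ≡ 262 (mod 457)
R · y^e mod p:
347^2 = 120409 ≡ 218
347^4 ≡ 218^2 = 47524 ≡ 453
347^8 ≡ 453^2 = 205209 ≡ 16
347^16 ≡ 16^2 = 256
347^32 ≡ 256^2 = 65536 ≡ 185
347^64 ≡ 185^2 = 34225 ≡ 407
347^128 ≡ 407^2 = 165649 ≡ 215
249 = 128 + 64 + 32 + 16 + 8 + 1, so 347^249 ≡ 215·407·185·256·16·347 ≡ 218 (mod 457)
345·218 = 75210 ≡ 262 (mod 457)
262 ≡ 262 (mod 457); signature holds.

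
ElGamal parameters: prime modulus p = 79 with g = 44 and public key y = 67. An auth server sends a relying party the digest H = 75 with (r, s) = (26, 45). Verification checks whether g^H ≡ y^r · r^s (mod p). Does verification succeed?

Left side g^H mod p:
44^2 = 1936 ≡ 40
44^4 ≡ 40^2 = 1600 ≡ 20
44^8 ≡ 20^2 = 400 ≡ 5
44^16 ≡ 5^2 = 25
44^32 ≡ 25^2 = 625 ≡ 72
44^64 ≡ 72^2 = 5184 ≡ 49
75 = 64 + 8 + 2 + 1, so 44^75 ≡ 49·5·40·44 ≡ 18 (mod 79)
Right side y^r · r^s mod p:
67^2 = 4489 ≡ 65
67^4 ≡ 65^2 = 4225 ≡ 38
67^8 ≡ 38^2 = 1444 ≡ 22
67^16 ≡ 22^2 = 484 ≡ 10
26 = 16 + 8 + 2, so 67^26 ≡ 10·22·65 ≡ 1 (mod 79)
26^2 = 676 ≡ 44
26^4 ≡ 44^2 = 1936 ≡ 40
26^8 ≡ 40^2 = 1600 ≡ 20
26^16 ≡ 20^2 = 400 ≡ 5
26^32 ≡ 5^2 = 25
45 = 32 + 8 + 4 + 1, so 26^45 ≡ 25·20·40·26 ≡ 22 (mod 79)
1·22 = 22 ≡ 22 (mod 79)
18 ≠ 22, so verification fails.

fails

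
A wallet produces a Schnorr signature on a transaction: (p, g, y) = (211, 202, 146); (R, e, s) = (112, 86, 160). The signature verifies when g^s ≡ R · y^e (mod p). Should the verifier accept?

reject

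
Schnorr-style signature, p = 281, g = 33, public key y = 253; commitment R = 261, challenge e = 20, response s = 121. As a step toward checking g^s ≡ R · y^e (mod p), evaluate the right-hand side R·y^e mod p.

78

253^2 = 64009 ≡ 222
253^4 ≡ 222^2 = 49284 ≡ 109
253^8 ≡ 109^2 = 11881 ≡ 79
253^16 ≡ 79^2 = 6241 ≡ 59
20 = 16 + 4, so 253^20 ≡ 59·109 ≡ 249 (mod 281)
R · y^e ≡ 261·249 = 64989 ≡ 78 (mod 281)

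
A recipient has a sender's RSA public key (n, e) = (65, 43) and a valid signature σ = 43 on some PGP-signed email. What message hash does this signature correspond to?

σ^43 mod 65 = 17

17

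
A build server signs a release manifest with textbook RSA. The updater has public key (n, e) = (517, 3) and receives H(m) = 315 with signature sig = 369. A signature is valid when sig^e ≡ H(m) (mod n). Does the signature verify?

verifies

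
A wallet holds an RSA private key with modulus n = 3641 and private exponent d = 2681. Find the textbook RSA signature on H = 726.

726

Squares mod 3641: H^1≡726, H^2≡2772, H^4≡1474, H^8≡2640, H^16≡726, H^32≡2772, H^64≡1474, H^128≡2640, H^256≡726, H^512≡2772, H^1024≡1474, H^2048≡2640
2681 = 2048 + 512 + 64 + 32 + 16 + 8 + 1, so H^2681 ≡ 2640·2772·1474·2772·726·2640·726 ≡ 726 (mod 3641)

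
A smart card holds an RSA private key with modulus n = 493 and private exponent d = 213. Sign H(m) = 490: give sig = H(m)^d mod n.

(H(m))^2 ≡ 490^2 = 240100 ≡ 9
(H(m))^4 ≡ 9^2 = 81
(H(m))^8 ≡ 81^2 = 6561 ≡ 152
(H(m))^16 ≡ 152^2 = 23104 ≡ 426
(H(m))^32 ≡ 426^2 = 181476 ≡ 52
(H(m))^64 ≡ 52^2 = 2704 ≡ 239
(H(m))^128 ≡ 239^2 = 57121 ≡ 426
213 = 128 + 64 + 16 + 4 + 1, so (H(m))^213 ≡ 426·239·426·81·490 ≡ 114 (mod 493)

114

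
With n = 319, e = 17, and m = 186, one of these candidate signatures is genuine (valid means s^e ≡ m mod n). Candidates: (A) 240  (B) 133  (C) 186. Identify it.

Candidate A: Squares mod 319: 240^1≡240, 240^2≡180, 240^4≡181, 240^8≡223, 240^16≡284; 17 = 16 + 1, so 240^17 ≡ 284·240 ≡ 213 (mod 319)
Candidate B: Squares mod 319: 133^1≡133, 133^2≡144, 133^4≡1, 133^8≡1, 133^16≡1; 17 = 16 + 1, so 133^17 ≡ 1·133 ≡ 133 (mod 319)
Candidate C: Squares mod 319: 186^1≡186, 186^2≡144, 186^4≡1, 186^8≡1, 186^16≡1; 17 = 16 + 1, so 186^17 ≡ 1·186 ≡ 186 (mod 319)
  → matches m = 186

C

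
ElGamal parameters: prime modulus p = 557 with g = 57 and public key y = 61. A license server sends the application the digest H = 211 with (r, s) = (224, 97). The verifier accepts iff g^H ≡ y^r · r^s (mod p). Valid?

Left side g^H mod p:
57^211 mod 557 = 180
Right side y^r · r^s mod p:
61^224 mod 557 = 425
224^97 mod 557 = 35
425·35 = 14875 ≡ 393 (mod 557)
180 ≠ 393, so verification fails.

no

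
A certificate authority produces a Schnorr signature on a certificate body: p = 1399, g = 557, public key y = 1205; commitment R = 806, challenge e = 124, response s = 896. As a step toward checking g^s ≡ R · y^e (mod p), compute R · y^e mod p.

576

1205^2 = 1452025 ≡ 1262
1205^4 ≡ 1262^2 = 1592644 ≡ 582
1205^8 ≡ 582^2 = 338724 ≡ 166
1205^16 ≡ 166^2 = 27556 ≡ 975
1205^32 ≡ 975^2 = 950625 ≡ 704
1205^64 ≡ 704^2 = 495616 ≡ 370
124 = 64 + 32 + 16 + 8 + 4, so 1205^124 ≡ 370·704·975·166·582 ≡ 1365 (mod 1399)
R · y^e ≡ 806·1365 = 1100190 ≡ 576 (mod 1399)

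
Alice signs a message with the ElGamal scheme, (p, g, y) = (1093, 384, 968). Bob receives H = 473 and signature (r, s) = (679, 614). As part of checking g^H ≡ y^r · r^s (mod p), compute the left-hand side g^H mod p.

857

384^2 = 147456 ≡ 994
384^4 ≡ 994^2 = 988036 ≡ 1057
384^8 ≡ 1057^2 = 1117249 ≡ 203
384^16 ≡ 203^2 = 41209 ≡ 768
384^32 ≡ 768^2 = 589824 ≡ 697
384^64 ≡ 697^2 = 485809 ≡ 517
384^128 ≡ 517^2 = 267289 ≡ 597
384^256 ≡ 597^2 = 356409 ≡ 91
473 = 256 + 128 + 64 + 16 + 8 + 1, so 384^473 ≡ 91·597·517·768·203·384 ≡ 857 (mod 1093)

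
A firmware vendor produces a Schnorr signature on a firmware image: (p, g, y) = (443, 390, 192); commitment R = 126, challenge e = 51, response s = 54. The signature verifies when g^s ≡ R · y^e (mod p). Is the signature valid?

g^s mod p:
Squares mod 443: 390^1≡390, 390^2≡151, 390^4≡208, 390^8≡293, 390^16≡350, 390^32≡232
54 = 32 + 16 + 4 + 2, so 390^54 ≡ 232·350·208·151 ≡ 307 (mod 443)
R · y^e mod p:
Squares mod 443: 192^1≡192, 192^2≡95, 192^4≡165, 192^8≡202, 192^16≡48, 192^32≡89
51 = 32 + 16 + 2 + 1, so 192^51 ≡ 89·48·95·192 ≡ 238 (mod 443)
126·238 = 29988 ≡ 307 (mod 443)
307 ≡ 307 (mod 443); signature holds.

valid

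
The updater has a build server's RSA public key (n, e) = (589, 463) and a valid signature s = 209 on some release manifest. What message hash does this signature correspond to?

418

s^2 ≡ 209^2 = 43681 ≡ 95
s^4 ≡ 95^2 = 9025 ≡ 190
s^8 ≡ 190^2 = 36100 ≡ 171
s^16 ≡ 171^2 = 29241 ≡ 380
s^32 ≡ 380^2 = 144400 ≡ 95
s^64 ≡ 95^2 = 9025 ≡ 190
s^128 ≡ 190^2 = 36100 ≡ 171
s^256 ≡ 171^2 = 29241 ≡ 380
463 = 256 + 128 + 64 + 8 + 4 + 2 + 1, so s^463 ≡ 380·171·190·171·190·95·209 ≡ 418 (mod 589)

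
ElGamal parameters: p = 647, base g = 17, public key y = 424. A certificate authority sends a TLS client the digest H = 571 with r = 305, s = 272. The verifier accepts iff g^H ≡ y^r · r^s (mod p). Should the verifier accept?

accept

Left side g^H mod p:
17^2 = 289
17^4 ≡ 289^2 = 83521 ≡ 58
17^8 ≡ 58^2 = 3364 ≡ 129
17^16 ≡ 129^2 = 16641 ≡ 466
17^32 ≡ 466^2 = 217156 ≡ 411
17^64 ≡ 411^2 = 168921 ≡ 54
17^128 ≡ 54^2 = 2916 ≡ 328
17^256 ≡ 328^2 = 107584 ≡ 182
17^512 ≡ 182^2 = 33124 ≡ 127
571 = 512 + 32 + 16 + 8 + 2 + 1, so 17^571 ≡ 127·411·466·129·289·17 ≡ 192 (mod 647)
Right side y^r · r^s mod p:
424^2 = 179776 ≡ 557
424^4 ≡ 557^2 = 310249 ≡ 336
424^8 ≡ 336^2 = 112896 ≡ 318
424^16 ≡ 318^2 = 101124 ≡ 192
424^32 ≡ 192^2 = 36864 ≡ 632
424^64 ≡ 632^2 = 399424 ≡ 225
424^128 ≡ 225^2 = 50625 ≡ 159
424^256 ≡ 159^2 = 25281 ≡ 48
305 = 256 + 32 + 16 + 1, so 424^305 ≡ 48·632·192·424 ≡ 558 (mod 647)
305^2 = 93025 ≡ 504
305^4 ≡ 504^2 = 254016 ≡ 392
305^8 ≡ 392^2 = 153664 ≡ 325
305^16 ≡ 325^2 = 105625 ≡ 164
305^32 ≡ 164^2 = 26896 ≡ 369
305^64 ≡ 369^2 = 136161 ≡ 291
305^128 ≡ 291^2 = 84681 ≡ 571
305^256 ≡ 571^2 = 326041 ≡ 600
272 = 256 + 16, so 305^272 ≡ 600·164 ≡ 56 (mod 647)
558·56 = 31248 ≡ 192 (mod 647)
192 ≡ 192 (mod 647), so the signature is genuine.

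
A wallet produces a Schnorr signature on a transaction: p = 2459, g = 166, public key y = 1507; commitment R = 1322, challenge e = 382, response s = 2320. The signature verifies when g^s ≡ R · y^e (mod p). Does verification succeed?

g^s mod p:
166^2 = 27556 ≡ 507
166^4 ≡ 507^2 = 257049 ≡ 1313
166^8 ≡ 1313^2 = 1723969 ≡ 210
166^16 ≡ 210^2 = 44100 ≡ 2297
166^32 ≡ 2297^2 = 5276209 ≡ 1654
166^64 ≡ 1654^2 = 2735716 ≡ 1308
166^128 ≡ 1308^2 = 1710864 ≡ 1859
166^256 ≡ 1859^2 = 3455881 ≡ 986
166^512 ≡ 986^2 = 972196 ≡ 891
166^1024 ≡ 891^2 = 793881 ≡ 2083
166^2048 ≡ 2083^2 = 4338889 ≡ 1213
2320 = 2048 + 256 + 16, so 166^2320 ≡ 1213·986·2297 ≡ 1989 (mod 2459)
R · y^e mod p:
1507^2 = 2271049 ≡ 1392
1507^4 ≡ 1392^2 = 1937664 ≡ 2431
1507^8 ≡ 2431^2 = 5909761 ≡ 784
1507^16 ≡ 784^2 = 614656 ≡ 2365
1507^32 ≡ 2365^2 = 5593225 ≡ 1459
1507^64 ≡ 1459^2 = 2128681 ≡ 1646
1507^128 ≡ 1646^2 = 2709316 ≡ 1957
1507^256 ≡ 1957^2 = 3829849 ≡ 1186
382 = 256 + 64 + 32 + 16 + 8 + 4 + 2, so 1507^382 ≡ 1186·1646·1459·2365·784·2431·1392 ≡ 2321 (mod 2459)
1322·2321 = 3068362 ≡ 1989 (mod 2459)
1989 ≡ 1989 (mod 2459); signature holds.

passes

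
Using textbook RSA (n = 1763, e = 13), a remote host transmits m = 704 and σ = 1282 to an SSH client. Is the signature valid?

valid

σ^2 ≡ 1282^2 = 1643524 ≡ 408
σ^4 ≡ 408^2 = 166464 ≡ 742
σ^8 ≡ 742^2 = 550564 ≡ 508
13 = 8 + 4 + 1, so σ^13 ≡ 508·742·1282 ≡ 704 (mod 1763)
704 = m, so the signature checks out.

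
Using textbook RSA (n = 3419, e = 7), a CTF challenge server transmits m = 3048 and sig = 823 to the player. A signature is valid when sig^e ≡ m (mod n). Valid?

no

Squares mod 3419: sig^1≡823, sig^2≡367, sig^4≡1348
7 = 4 + 2 + 1, so sig^7 ≡ 1348·367·823 ≡ 3072 (mod 3419)
3072 ≠ 3048, so verification fails.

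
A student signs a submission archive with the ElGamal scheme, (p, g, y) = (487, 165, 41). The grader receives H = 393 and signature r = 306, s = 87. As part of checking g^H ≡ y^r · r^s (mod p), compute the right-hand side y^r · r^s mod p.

175

41^306 mod 487 = 1
306^87 mod 487 = 175
y^r · r^s ≡ 1·175 = 175 ≡ 175 (mod 487)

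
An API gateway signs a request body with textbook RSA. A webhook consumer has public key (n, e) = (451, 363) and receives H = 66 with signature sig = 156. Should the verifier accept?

sig^363 mod 451 = 349
349 ≠ 66, so verification fails.

reject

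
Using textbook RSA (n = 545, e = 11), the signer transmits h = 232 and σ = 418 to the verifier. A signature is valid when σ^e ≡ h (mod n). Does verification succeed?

σ^11 mod 545 = 232
σ^11 mod 545 = 232 matches h.

passes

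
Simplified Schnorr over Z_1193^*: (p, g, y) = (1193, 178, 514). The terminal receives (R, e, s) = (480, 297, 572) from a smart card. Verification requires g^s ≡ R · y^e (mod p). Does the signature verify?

does not verify

g^s mod p:
178^572 mod 1193 = 354
R · y^e mod p:
514^297 mod 1193 = 1005
480·1005 = 482400 ≡ 428 (mod 1193)
354 ≠ 428; the check fails.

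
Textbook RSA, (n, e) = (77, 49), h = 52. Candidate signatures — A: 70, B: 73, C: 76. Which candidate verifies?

Candidate A: 70^49 mod 77 = 14
Candidate B: 73^49 mod 77 = 52
  → matches h = 52
Candidate C: 76^49 mod 77 = 76

B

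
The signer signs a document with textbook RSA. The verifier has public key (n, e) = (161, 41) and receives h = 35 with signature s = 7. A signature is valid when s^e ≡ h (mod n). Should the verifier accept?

s^2 ≡ 7^2 = 49
s^4 ≡ 49^2 = 2401 ≡ 147
s^8 ≡ 147^2 = 21609 ≡ 35
s^16 ≡ 35^2 = 1225 ≡ 98
s^32 ≡ 98^2 = 9604 ≡ 105
41 = 32 + 8 + 1, so s^41 ≡ 105·35·7 ≡ 126 (mod 161)
126 ≠ 35, so verification fails.

reject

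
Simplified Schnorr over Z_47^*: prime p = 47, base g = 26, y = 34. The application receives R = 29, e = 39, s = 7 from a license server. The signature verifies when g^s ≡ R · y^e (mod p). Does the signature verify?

does not verify

g^s mod p:
Squares mod 47: 26^1≡26, 26^2≡18, 26^4≡42
7 = 4 + 2 + 1, so 26^7 ≡ 42·18·26 ≡ 10 (mod 47)
R · y^e mod p:
Squares mod 47: 34^1≡34, 34^2≡28, 34^4≡32, 34^8≡37, 34^16≡6, 34^32≡36
39 = 32 + 4 + 2 + 1, so 34^39 ≡ 36·32·28·34 ≡ 6 (mod 47)
29·6 = 174 ≡ 33 (mod 47)
10 ≠ 33; the check fails.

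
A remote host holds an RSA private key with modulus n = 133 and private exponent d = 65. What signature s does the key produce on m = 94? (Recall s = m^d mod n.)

75

Squares mod 133: m^1≡94, m^2≡58, m^4≡39, m^8≡58, m^16≡39, m^32≡58, m^64≡39
65 = 64 + 1, so m^65 ≡ 39·94 ≡ 75 (mod 133)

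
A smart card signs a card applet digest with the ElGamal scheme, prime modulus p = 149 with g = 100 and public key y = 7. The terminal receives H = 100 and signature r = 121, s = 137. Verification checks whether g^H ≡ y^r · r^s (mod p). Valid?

yes

Left side g^H mod p:
Squares mod 149: 100^1≡100, 100^2≡17, 100^4≡140, 100^8≡81, 100^16≡5, 100^32≡25, 100^64≡29
100 = 64 + 32 + 4, so 100^100 ≡ 29·25·140 ≡ 31 (mod 149)
Right side y^r · r^s mod p:
Squares mod 149: 7^1≡7, 7^2≡49, 7^4≡17, 7^8≡140, 7^16≡81, 7^32≡5, 7^64≡25
121 = 64 + 32 + 16 + 8 + 1, so 7^121 ≡ 25·5·81·140·7 ≡ 143 (mod 149)
Squares mod 149: 121^1≡121, 121^2≡39, 121^4≡31, 121^8≡67, 121^16≡19, 121^32≡63, 121^64≡95, 121^128≡85
137 = 128 + 8 + 1, so 121^137 ≡ 85·67·121 ≡ 119 (mod 149)
143·119 = 17017 ≡ 31 (mod 149)
31 ≡ 31 (mod 149), so the signature is genuine.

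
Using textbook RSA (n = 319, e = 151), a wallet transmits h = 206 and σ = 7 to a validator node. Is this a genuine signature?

forged

σ^151 mod 319 = 139
σ^151 mod 319 = 139, but h = 206.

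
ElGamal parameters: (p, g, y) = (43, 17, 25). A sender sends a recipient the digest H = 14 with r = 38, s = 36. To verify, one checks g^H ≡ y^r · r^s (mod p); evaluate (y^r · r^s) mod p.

25^2 = 625 ≡ 23
25^4 ≡ 23^2 = 529 ≡ 13
25^8 ≡ 13^2 = 169 ≡ 40
25^16 ≡ 40^2 = 1600 ≡ 9
25^32 ≡ 9^2 = 81 ≡ 38
38 = 32 + 4 + 2, so 25^38 ≡ 38·13·23 ≡ 10 (mod 43)
38^2 = 1444 ≡ 25
38^4 ≡ 25^2 = 625 ≡ 23
38^8 ≡ 23^2 = 529 ≡ 13
38^16 ≡ 13^2 = 169 ≡ 40
38^32 ≡ 40^2 = 1600 ≡ 9
36 = 32 + 4, so 38^36 ≡ 9·23 ≡ 35 (mod 43)
y^r · r^s ≡ 10·35 = 350 ≡ 6 (mod 43)

6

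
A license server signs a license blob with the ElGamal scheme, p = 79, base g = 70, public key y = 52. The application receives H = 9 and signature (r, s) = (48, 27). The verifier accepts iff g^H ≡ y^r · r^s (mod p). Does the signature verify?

verifies

Left side g^H mod p:
70^2 = 4900 ≡ 2
70^4 ≡ 2^2 = 4
70^8 ≡ 4^2 = 16
9 = 8 + 1, so 70^9 ≡ 16·70 ≡ 14 (mod 79)
Right side y^r · r^s mod p:
52^2 = 2704 ≡ 18
52^4 ≡ 18^2 = 324 ≡ 8
52^8 ≡ 8^2 = 64
52^16 ≡ 64^2 = 4096 ≡ 67
52^32 ≡ 67^2 = 4489 ≡ 65
48 = 32 + 16, so 52^48 ≡ 65·67 ≡ 10 (mod 79)
48^2 = 2304 ≡ 13
48^4 ≡ 13^2 = 169 ≡ 11
48^8 ≡ 11^2 = 121 ≡ 42
48^16 ≡ 42^2 = 1764 ≡ 26
27 = 16 + 8 + 2 + 1, so 48^27 ≡ 26·42·13·48 ≡ 33 (mod 79)
10·33 = 330 ≡ 14 (mod 79)
14 ≡ 14 (mod 79), so the signature is genuine.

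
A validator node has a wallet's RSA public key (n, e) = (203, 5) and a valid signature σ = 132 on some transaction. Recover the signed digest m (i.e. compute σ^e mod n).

139

σ^2 ≡ 132^2 = 17424 ≡ 169
σ^4 ≡ 169^2 = 28561 ≡ 141
5 = 4 + 1, so σ^5 ≡ 141·132 ≡ 139 (mod 203)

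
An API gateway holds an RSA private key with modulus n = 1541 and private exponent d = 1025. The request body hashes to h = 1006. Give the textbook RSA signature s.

Squares mod 1541: h^1≡1006, h^2≡1140, h^4≡537, h^8≡202, h^16≡738, h^32≡671, h^64≡269, h^128≡1475, h^256≡1274, h^512≡403, h^1024≡604
1025 = 1024 + 1, so h^1025 ≡ 604·1006 ≡ 470 (mod 1541)

470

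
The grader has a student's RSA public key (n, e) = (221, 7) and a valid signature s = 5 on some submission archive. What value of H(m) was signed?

s^2 ≡ 5^2 = 25
s^4 ≡ 25^2 = 625 ≡ 183
7 = 4 + 2 + 1, so s^7 ≡ 183·25·5 ≡ 112 (mod 221)

112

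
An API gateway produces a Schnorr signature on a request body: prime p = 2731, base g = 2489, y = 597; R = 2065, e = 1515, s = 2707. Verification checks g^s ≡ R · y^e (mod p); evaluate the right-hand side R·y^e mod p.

2242

597^2 = 356409 ≡ 1379
597^4 ≡ 1379^2 = 1901641 ≡ 865
597^8 ≡ 865^2 = 748225 ≡ 2662
597^16 ≡ 2662^2 = 7086244 ≡ 2030
597^32 ≡ 2030^2 = 4120900 ≡ 2552
597^64 ≡ 2552^2 = 6512704 ≡ 2000
597^128 ≡ 2000^2 = 4000000 ≡ 1816
597^256 ≡ 1816^2 = 3297856 ≡ 1539
597^512 ≡ 1539^2 = 2368521 ≡ 744
597^1024 ≡ 744^2 = 553536 ≡ 1874
1515 = 1024 + 256 + 128 + 64 + 32 + 8 + 2 + 1, so 597^1515 ≡ 1874·1539·1816·2000·2552·2662·1379·597 ≡ 2498 (mod 2731)
R · y^e ≡ 2065·2498 = 5158370 ≡ 2242 (mod 2731)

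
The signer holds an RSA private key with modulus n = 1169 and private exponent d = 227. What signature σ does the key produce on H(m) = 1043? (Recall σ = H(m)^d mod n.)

(H(m))^2 ≡ 1043^2 = 1087849 ≡ 679
(H(m))^4 ≡ 679^2 = 461041 ≡ 455
(H(m))^8 ≡ 455^2 = 207025 ≡ 112
(H(m))^16 ≡ 112^2 = 12544 ≡ 854
(H(m))^32 ≡ 854^2 = 729316 ≡ 1029
(H(m))^64 ≡ 1029^2 = 1058841 ≡ 896
(H(m))^128 ≡ 896^2 = 802816 ≡ 882
227 = 128 + 64 + 32 + 2 + 1, so (H(m))^227 ≡ 882·896·1029·679·1043 ≡ 777 (mod 1169)

777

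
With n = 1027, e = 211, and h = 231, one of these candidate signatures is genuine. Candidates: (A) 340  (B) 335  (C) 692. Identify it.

Candidate A: Squares mod 1027: 340^1≡340, 340^2≡576, 340^4≡55, 340^8≡971, 340^16≡55, 340^32≡971, 340^64≡55, 340^128≡971; 211 = 128 + 64 + 16 + 2 + 1, so 340^211 ≡ 971·55·55·576·340 ≡ 24 (mod 1027)
Candidate B: Squares mod 1027: 335^1≡335, 335^2≡282, 335^4≡445, 335^8≡841, 335^16≡705, 335^32≡984, 335^64≡822, 335^128≡945; 211 = 128 + 64 + 16 + 2 + 1, so 335^211 ≡ 945·822·705·282·335 ≡ 231 (mod 1027)
  → matches h = 231
Candidate C: Squares mod 1027: 692^1≡692, 692^2≡282, 692^4≡445, 692^8≡841, 692^16≡705, 692^32≡984, 692^64≡822, 692^128≡945; 211 = 128 + 64 + 16 + 2 + 1, so 692^211 ≡ 945·822·705·282·692 ≡ 796 (mod 1027)

B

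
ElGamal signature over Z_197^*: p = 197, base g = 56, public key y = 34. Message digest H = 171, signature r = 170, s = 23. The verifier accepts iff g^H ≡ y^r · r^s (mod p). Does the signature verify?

Left side g^H mod p:
56^2 = 3136 ≡ 181
56^4 ≡ 181^2 = 32761 ≡ 59
56^8 ≡ 59^2 = 3481 ≡ 132
56^16 ≡ 132^2 = 17424 ≡ 88
56^32 ≡ 88^2 = 7744 ≡ 61
56^64 ≡ 61^2 = 3721 ≡ 175
56^128 ≡ 175^2 = 30625 ≡ 90
171 = 128 + 32 + 8 + 2 + 1, so 56^171 ≡ 90·61·132·181·56 ≡ 99 (mod 197)
Right side y^r · r^s mod p:
34^2 = 1156 ≡ 171
34^4 ≡ 171^2 = 29241 ≡ 85
34^8 ≡ 85^2 = 7225 ≡ 133
34^16 ≡ 133^2 = 17689 ≡ 156
34^32 ≡ 156^2 = 24336 ≡ 105
34^64 ≡ 105^2 = 11025 ≡ 190
34^128 ≡ 190^2 = 36100 ≡ 49
170 = 128 + 32 + 8 + 2, so 34^170 ≡ 49·105·133·171 ≡ 54 (mod 197)
170^2 = 28900 ≡ 138
170^4 ≡ 138^2 = 19044 ≡ 132
170^8 ≡ 132^2 = 17424 ≡ 88
170^16 ≡ 88^2 = 7744 ≡ 61
23 = 16 + 4 + 2 + 1, so 170^23 ≡ 61·132·138·170 ≡ 166 (mod 197)
54·166 = 8964 ≡ 99 (mod 197)
99 ≡ 99 (mod 197), so the signature is genuine.

verifies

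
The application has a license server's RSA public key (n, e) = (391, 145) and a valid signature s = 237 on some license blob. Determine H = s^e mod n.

Squares mod 391: s^1≡237, s^2≡256, s^4≡239, s^8≡35, s^16≡52, s^32≡358, s^64≡307, s^128≡18
145 = 128 + 16 + 1, so s^145 ≡ 18·52·237 ≡ 135 (mod 391)

135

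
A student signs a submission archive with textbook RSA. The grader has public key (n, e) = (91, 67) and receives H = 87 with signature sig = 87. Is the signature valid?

valid

sig^2 ≡ 87^2 = 7569 ≡ 16
sig^4 ≡ 16^2 = 256 ≡ 74
sig^8 ≡ 74^2 = 5476 ≡ 16
sig^16 ≡ 16^2 = 256 ≡ 74
sig^32 ≡ 74^2 = 5476 ≡ 16
sig^64 ≡ 16^2 = 256 ≡ 74
67 = 64 + 2 + 1, so sig^67 ≡ 74·16·87 ≡ 87 (mod 91)
Since 87 equals the digest 87, verification succeeds.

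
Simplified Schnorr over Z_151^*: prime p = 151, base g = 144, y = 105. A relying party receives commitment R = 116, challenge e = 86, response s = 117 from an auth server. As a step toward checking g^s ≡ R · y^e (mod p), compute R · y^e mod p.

29

105^86 mod 151 = 38
R · y^e ≡ 116·38 = 4408 ≡ 29 (mod 151)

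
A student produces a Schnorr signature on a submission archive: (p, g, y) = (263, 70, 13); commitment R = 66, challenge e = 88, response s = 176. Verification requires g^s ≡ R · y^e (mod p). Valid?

yes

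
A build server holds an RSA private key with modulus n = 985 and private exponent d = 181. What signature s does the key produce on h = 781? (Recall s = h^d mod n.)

61

h^2 ≡ 781^2 = 609961 ≡ 246
h^4 ≡ 246^2 = 60516 ≡ 431
h^8 ≡ 431^2 = 185761 ≡ 581
h^16 ≡ 581^2 = 337561 ≡ 691
h^32 ≡ 691^2 = 477481 ≡ 741
h^64 ≡ 741^2 = 549081 ≡ 436
h^128 ≡ 436^2 = 190096 ≡ 976
181 = 128 + 32 + 16 + 4 + 1, so h^181 ≡ 976·741·691·431·781 ≡ 61 (mod 985)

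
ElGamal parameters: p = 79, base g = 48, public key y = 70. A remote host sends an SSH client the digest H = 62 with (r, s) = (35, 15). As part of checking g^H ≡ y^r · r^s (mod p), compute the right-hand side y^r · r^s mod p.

76

70^2 = 4900 ≡ 2
70^4 ≡ 2^2 = 4
70^8 ≡ 4^2 = 16
70^16 ≡ 16^2 = 256 ≡ 19
70^32 ≡ 19^2 = 361 ≡ 45
35 = 32 + 2 + 1, so 70^35 ≡ 45·2·70 ≡ 59 (mod 79)
35^2 = 1225 ≡ 40
35^4 ≡ 40^2 = 1600 ≡ 20
35^8 ≡ 20^2 = 400 ≡ 5
15 = 8 + 4 + 2 + 1, so 35^15 ≡ 5·20·40·35 ≡ 12 (mod 79)
y^r · r^s ≡ 59·12 = 708 ≡ 76 (mod 79)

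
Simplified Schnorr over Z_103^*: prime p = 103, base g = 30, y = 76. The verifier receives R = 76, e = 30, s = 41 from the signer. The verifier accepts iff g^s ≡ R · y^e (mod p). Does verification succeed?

fails

g^s mod p:
30^2 = 900 ≡ 76
30^4 ≡ 76^2 = 5776 ≡ 8
30^8 ≡ 8^2 = 64
30^16 ≡ 64^2 = 4096 ≡ 79
30^32 ≡ 79^2 = 6241 ≡ 61
41 = 32 + 8 + 1, so 30^41 ≡ 61·64·30 ≡ 9 (mod 103)
R · y^e mod p:
76^2 = 5776 ≡ 8
76^4 ≡ 8^2 = 64
76^8 ≡ 64^2 = 4096 ≡ 79
76^16 ≡ 79^2 = 6241 ≡ 61
30 = 16 + 8 + 4 + 2, so 76^30 ≡ 61·79·64·8 ≡ 66 (mod 103)
76·66 = 5016 ≡ 72 (mod 103)
9 ≠ 72; the check fails.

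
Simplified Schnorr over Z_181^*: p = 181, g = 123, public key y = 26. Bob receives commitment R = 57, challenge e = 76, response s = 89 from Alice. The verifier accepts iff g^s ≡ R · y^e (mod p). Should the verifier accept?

accept

g^s mod p:
123^2 = 15129 ≡ 106
123^4 ≡ 106^2 = 11236 ≡ 14
123^8 ≡ 14^2 = 196 ≡ 15
123^16 ≡ 15^2 = 225 ≡ 44
123^32 ≡ 44^2 = 1936 ≡ 126
123^64 ≡ 126^2 = 15876 ≡ 129
89 = 64 + 16 + 8 + 1, so 123^89 ≡ 129·44·15·123 ≡ 103 (mod 181)
R · y^e mod p:
26^2 = 676 ≡ 133
26^4 ≡ 133^2 = 17689 ≡ 132
26^8 ≡ 132^2 = 17424 ≡ 48
26^16 ≡ 48^2 = 2304 ≡ 132
26^32 ≡ 132^2 = 17424 ≡ 48
26^64 ≡ 48^2 = 2304 ≡ 132
76 = 64 + 8 + 4, so 26^76 ≡ 132·48·132 ≡ 132 (mod 181)
57·132 = 7524 ≡ 103 (mod 181)
103 ≡ 103 (mod 181); signature holds.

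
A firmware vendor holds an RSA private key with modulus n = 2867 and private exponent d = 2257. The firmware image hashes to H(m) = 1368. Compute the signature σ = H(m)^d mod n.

2240

(H(m))^2257 mod 2867 = 2240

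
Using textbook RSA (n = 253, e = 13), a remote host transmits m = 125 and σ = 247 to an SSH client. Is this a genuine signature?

genuine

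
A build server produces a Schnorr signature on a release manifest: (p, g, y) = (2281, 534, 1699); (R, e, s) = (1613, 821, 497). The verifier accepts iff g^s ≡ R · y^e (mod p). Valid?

yes

g^s mod p:
534^2 = 285156 ≡ 31
534^4 ≡ 31^2 = 961
534^8 ≡ 961^2 = 923521 ≡ 1997
534^16 ≡ 1997^2 = 3988009 ≡ 821
534^32 ≡ 821^2 = 674041 ≡ 1146
534^64 ≡ 1146^2 = 1313316 ≡ 1741
534^128 ≡ 1741^2 = 3031081 ≡ 1913
534^256 ≡ 1913^2 = 3659569 ≡ 845
497 = 256 + 128 + 64 + 32 + 16 + 1, so 534^497 ≡ 845·1913·1741·1146·821·534 ≡ 1486 (mod 2281)
R · y^e mod p:
1699^2 = 2886601 ≡ 1136
1699^4 ≡ 1136^2 = 1290496 ≡ 1731
1699^8 ≡ 1731^2 = 2996361 ≡ 1408
1699^16 ≡ 1408^2 = 1982464 ≡ 275
1699^32 ≡ 275^2 = 75625 ≡ 352
1699^64 ≡ 352^2 = 123904 ≡ 730
1699^128 ≡ 730^2 = 532900 ≡ 1427
1699^256 ≡ 1427^2 = 2036329 ≡ 1677
1699^512 ≡ 1677^2 = 2812329 ≡ 2137
821 = 512 + 256 + 32 + 16 + 4 + 1, so 1699^821 ≡ 2137·1677·352·275·1731·1699 ≡ 469 (mod 2281)
1613·469 = 756497 ≡ 1486 (mod 2281)
1486 ≡ 1486 (mod 2281); signature holds.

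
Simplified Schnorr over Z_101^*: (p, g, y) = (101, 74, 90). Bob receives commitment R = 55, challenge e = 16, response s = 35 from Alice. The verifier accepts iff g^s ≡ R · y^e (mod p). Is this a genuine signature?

forged

g^s mod p:
74^2 = 5476 ≡ 22
74^4 ≡ 22^2 = 484 ≡ 80
74^8 ≡ 80^2 = 6400 ≡ 37
74^16 ≡ 37^2 = 1369 ≡ 56
74^32 ≡ 56^2 = 3136 ≡ 5
35 = 32 + 2 + 1, so 74^35 ≡ 5·22·74 ≡ 60 (mod 101)
R · y^e mod p:
90^2 = 8100 ≡ 20
90^4 ≡ 20^2 = 400 ≡ 97
90^8 ≡ 97^2 = 9409 ≡ 16
90^16 ≡ 16^2 = 256 ≡ 54
55·54 = 2970 ≡ 41 (mod 101)
60 ≠ 41; the check fails.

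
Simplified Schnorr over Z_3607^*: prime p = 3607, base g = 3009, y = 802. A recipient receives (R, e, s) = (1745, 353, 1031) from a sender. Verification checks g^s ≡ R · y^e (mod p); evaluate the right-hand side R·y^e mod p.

Squares mod 3607: 802^1≡802, 802^2≡1158, 802^4≡2767, 802^8≡2235, 802^16≡3137, 802^32≡873, 802^64≡1052, 802^128≡2962, 802^256≡1220
353 = 256 + 64 + 32 + 1, so 802^353 ≡ 1220·1052·873·802 ≡ 3121 (mod 3607)
R · y^e ≡ 1745·3121 = 5446145 ≡ 3182 (mod 3607)

3182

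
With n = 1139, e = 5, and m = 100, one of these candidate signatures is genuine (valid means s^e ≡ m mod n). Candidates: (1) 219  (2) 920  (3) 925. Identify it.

Candidate 1: Squares mod 1139: 219^1≡219, 219^2≡123, 219^4≡322; 5 = 4 + 1, so 219^5 ≡ 322·219 ≡ 1039 (mod 1139)
Candidate 2: Squares mod 1139: 920^1≡920, 920^2≡123, 920^4≡322; 5 = 4 + 1, so 920^5 ≡ 322·920 ≡ 100 (mod 1139)
  → matches m = 100
Candidate 3: Squares mod 1139: 925^1≡925, 925^2≡236, 925^4≡1024; 5 = 4 + 1, so 925^5 ≡ 1024·925 ≡ 691 (mod 1139)

2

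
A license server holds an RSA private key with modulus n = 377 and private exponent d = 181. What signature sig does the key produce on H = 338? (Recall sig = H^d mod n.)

351

H^2 ≡ 338^2 = 114244 ≡ 13
H^4 ≡ 13^2 = 169
H^8 ≡ 169^2 = 28561 ≡ 286
H^16 ≡ 286^2 = 81796 ≡ 364
H^32 ≡ 364^2 = 132496 ≡ 169
H^64 ≡ 169^2 = 28561 ≡ 286
H^128 ≡ 286^2 = 81796 ≡ 364
181 = 128 + 32 + 16 + 4 + 1, so H^181 ≡ 364·169·364·169·338 ≡ 351 (mod 377)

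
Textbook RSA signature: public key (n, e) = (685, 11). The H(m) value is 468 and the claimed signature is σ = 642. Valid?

yes

σ^2 ≡ 642^2 = 412164 ≡ 479
σ^4 ≡ 479^2 = 229441 ≡ 651
σ^8 ≡ 651^2 = 423801 ≡ 471
11 = 8 + 2 + 1, so σ^11 ≡ 471·479·642 ≡ 468 (mod 685)
468 = H(m), so the signature checks out.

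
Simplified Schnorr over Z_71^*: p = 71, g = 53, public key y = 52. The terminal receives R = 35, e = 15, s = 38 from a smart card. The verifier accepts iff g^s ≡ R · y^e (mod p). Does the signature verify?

does not verify

g^s mod p:
53^2 = 2809 ≡ 40
53^4 ≡ 40^2 = 1600 ≡ 38
53^8 ≡ 38^2 = 1444 ≡ 24
53^16 ≡ 24^2 = 576 ≡ 8
53^32 ≡ 8^2 = 64
38 = 32 + 4 + 2, so 53^38 ≡ 64·38·40 ≡ 10 (mod 71)
R · y^e mod p:
52^2 = 2704 ≡ 6
52^4 ≡ 6^2 = 36
52^8 ≡ 36^2 = 1296 ≡ 18
15 = 8 + 4 + 2 + 1, so 52^15 ≡ 18·36·6·52 ≡ 39 (mod 71)
35·39 = 1365 ≡ 16 (mod 71)
10 ≠ 16; the check fails.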